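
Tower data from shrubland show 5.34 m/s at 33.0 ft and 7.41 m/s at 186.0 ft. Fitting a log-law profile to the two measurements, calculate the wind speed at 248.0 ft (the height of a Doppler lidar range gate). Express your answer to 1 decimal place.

7.8 m/s

Log law: V ∝ ln(z/z₀). From the pair, with r = V₁/V₂ = 0.72065,
ln z₀ = (ln z₁ − r·ln z₂)/(1 − r) = (3.4965 − 0.72065×5.2257)/0.27935 = -0.9644 → z₀ = 0.3812 ft
V₃ = V₁ · ln(z₃/z₀)/ln(z₁/z₀) = 5.34 × 6.4779/4.4609 = 7.7544 m/s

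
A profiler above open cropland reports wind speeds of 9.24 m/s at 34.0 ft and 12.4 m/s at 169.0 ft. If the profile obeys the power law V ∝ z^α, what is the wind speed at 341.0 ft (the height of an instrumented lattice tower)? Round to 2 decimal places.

14.10 m/s

First find α: α = ln(V₂/V₁)/ln(z₂/z₁) = ln(12.4/9.24)/ln(169.0/34.0) = 0.29415/1.60354 = 0.1834
Extrapolate from 169.0 ft to 341.0 ft: V₃ = 12.4 × (341.0/169.0)^0.1834 = 12.4 × 1.1374 = 14.1041 m/s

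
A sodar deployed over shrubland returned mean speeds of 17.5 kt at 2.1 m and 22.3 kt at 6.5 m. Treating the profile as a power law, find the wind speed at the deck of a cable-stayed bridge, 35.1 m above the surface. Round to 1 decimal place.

First find α: α = ln(V₂/V₁)/ln(z₂/z₁) = ln(22.3/17.5)/ln(6.5/2.1) = 0.24239/1.12986 = 0.2145
Extrapolate from 6.5 m to 35.1 m: V₃ = 22.3 × (35.1/6.5)^0.2145 = 22.3 × 1.4359 = 32.0201 kt

32.0 kt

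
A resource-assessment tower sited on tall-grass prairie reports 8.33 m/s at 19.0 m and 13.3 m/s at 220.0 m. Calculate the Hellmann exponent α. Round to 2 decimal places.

α ≈ 0.19

Power law: V₂/V₁ = (z₂/z₁)^α ⇒ α = ln(V₂/V₁) / ln(z₂/z₁)
α = ln(13.3/8.33) / ln(220.0/19.0) = ln(1.5966) / ln(11.5789)
  = 0.46790 / 2.44919 = 0.19104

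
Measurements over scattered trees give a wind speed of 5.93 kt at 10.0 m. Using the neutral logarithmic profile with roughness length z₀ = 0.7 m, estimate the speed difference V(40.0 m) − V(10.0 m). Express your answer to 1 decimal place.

Log law: V₂ = V₁ · ln(z₂/z₀)/ln(z₁/z₀) = 5.93 × 4.0456/2.6593 = 9.0214 kt
ΔV = 9.0214 − 5.93 = 3.0914 kt

3.1 kt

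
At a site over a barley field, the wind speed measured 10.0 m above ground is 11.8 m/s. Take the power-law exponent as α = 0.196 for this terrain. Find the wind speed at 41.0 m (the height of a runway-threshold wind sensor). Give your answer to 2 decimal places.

15.56 m/s

Power-law profile: V₂ = V₁ · (z₂/z₁)^α
V₂ = 11.8 × (41.0/10.0)^0.196 = 11.8 × (4.1000)^0.196
    = 11.8 × 1.3186 = 15.5592 m/s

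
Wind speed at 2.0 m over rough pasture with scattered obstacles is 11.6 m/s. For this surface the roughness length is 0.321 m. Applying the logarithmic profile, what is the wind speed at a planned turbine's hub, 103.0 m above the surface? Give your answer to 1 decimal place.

36.6 m/s

Log law: V(z) ∝ ln(z/z₀), so V₂/V₁ = ln(z₂/z₀) / ln(z₁/z₀).
ln(103.0/0.321) = 5.7710, ln(2.0/0.321) = 1.8295
V₂ = 11.6 × 5.7710/1.8295 = 11.6 × 3.1545 = 36.5922 m/s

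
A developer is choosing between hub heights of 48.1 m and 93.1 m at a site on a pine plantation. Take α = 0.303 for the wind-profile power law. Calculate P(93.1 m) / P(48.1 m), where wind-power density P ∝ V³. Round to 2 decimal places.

Speed ratio: V_B/V_A = (z_B/z_A)^α = (93.1/48.1)^0.303 = (1.9356)^0.303 = 1.22152
Power-density ratio: P_B/P_A = (V_B/V_A)³ = (1.22152)³ = 1.82266

1.82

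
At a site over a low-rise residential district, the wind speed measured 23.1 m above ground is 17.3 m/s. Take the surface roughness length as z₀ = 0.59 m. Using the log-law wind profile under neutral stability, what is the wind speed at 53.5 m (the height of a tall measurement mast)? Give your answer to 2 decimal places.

21.26 m/s

Log law: V(z) ∝ ln(z/z₀), so V₂/V₁ = ln(z₂/z₀) / ln(z₁/z₀).
ln(53.5/0.59) = 4.5073, ln(23.1/0.59) = 3.6675
V₂ = 17.3 × 4.5073/3.6675 = 17.3 × 1.2290 = 21.2617 m/s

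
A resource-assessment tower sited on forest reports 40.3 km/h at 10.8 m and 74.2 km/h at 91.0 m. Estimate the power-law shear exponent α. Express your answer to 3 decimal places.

α ≈ 0.286

Power law: V₂/V₁ = (z₂/z₁)^α ⇒ α = ln(V₂/V₁) / ln(z₂/z₁)
α = ln(74.2/40.3) / ln(91.0/10.8) = ln(1.8412) / ln(8.4259)
  = 0.61041 / 2.13131 = 0.28640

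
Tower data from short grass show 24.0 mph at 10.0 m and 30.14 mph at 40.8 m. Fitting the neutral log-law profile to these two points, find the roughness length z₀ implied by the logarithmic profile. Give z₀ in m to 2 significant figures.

z₀ ≈ 0.041 m

Log law: V(z) ∝ ln(z/z₀). With r = V₁/V₂ = 24.0/30.14 = 0.79628,
r · ln(z₂/z₀) = ln(z₁/z₀) ⇒ ln z₀ = (ln z₁ − r·ln z₂)/(1 − r)
ln z₀ = (2.30259 − 0.79628×3.70868) / 0.20372 = -3.1936
z₀ = exp(-3.1936) = 0.04103 m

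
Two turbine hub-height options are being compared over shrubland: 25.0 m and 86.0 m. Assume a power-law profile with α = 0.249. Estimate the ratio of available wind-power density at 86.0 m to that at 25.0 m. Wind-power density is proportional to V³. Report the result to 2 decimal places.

2.52

Speed ratio: V_B/V_A = (z_B/z_A)^α = (86.0/25.0)^0.249 = (3.4400)^0.249 = 1.36020
Power-density ratio: P_B/P_A = (V_B/V_A)³ = (1.36020)³ = 2.51657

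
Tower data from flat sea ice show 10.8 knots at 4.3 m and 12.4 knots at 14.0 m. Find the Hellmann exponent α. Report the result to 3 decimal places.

Power law: V₂/V₁ = (z₂/z₁)^α ⇒ α = ln(V₂/V₁) / ln(z₂/z₁)
α = ln(12.4/10.8) / ln(14.0/4.3) = ln(1.1481) / ln(3.2558)
  = 0.13815 / 1.18044 = 0.11703

α ≈ 0.117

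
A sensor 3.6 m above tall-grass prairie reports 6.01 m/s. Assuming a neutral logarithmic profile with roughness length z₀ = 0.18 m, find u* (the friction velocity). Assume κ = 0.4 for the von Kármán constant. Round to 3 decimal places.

Log law: V(z) = (u*/κ) · ln(z/z₀) ⇒ u* = κ · V / ln(z/z₀)
u* = 0.4 × 6.01 / ln(3.6/0.18) = 0.4 × 6.01 / 2.9957
   = 2.4040 / 2.9957 = 0.8025 m/s

u* ≈ 0.802 m/s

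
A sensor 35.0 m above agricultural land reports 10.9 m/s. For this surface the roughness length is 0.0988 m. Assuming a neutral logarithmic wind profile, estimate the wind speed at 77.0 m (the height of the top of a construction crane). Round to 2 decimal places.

Log law: V(z) ∝ ln(z/z₀), so V₂/V₁ = ln(z₂/z₀) / ln(z₁/z₀).
ln(77.0/0.0988) = 6.6585, ln(35.0/0.0988) = 5.8700
V₂ = 10.9 × 6.6585/5.8700 = 10.9 × 1.1343 = 12.3641 m/s

12.36 m/s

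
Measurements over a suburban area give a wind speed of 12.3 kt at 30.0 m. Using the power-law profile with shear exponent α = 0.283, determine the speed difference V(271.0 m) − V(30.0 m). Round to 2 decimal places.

Power law: V₂ = V₁ · (z₂/z₁)^α = 12.3 × (9.0333)^0.283 = 22.9303 kt
ΔV = 22.9303 − 12.3 = 10.6303 kt

10.63 kt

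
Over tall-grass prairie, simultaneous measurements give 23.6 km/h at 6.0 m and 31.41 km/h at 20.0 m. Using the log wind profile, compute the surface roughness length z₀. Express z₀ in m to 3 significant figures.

z₀ ≈ 0.158 m

Log law: V(z) ∝ ln(z/z₀). With r = V₁/V₂ = 23.6/31.41 = 0.75135,
r · ln(z₂/z₀) = ln(z₁/z₀) ⇒ ln z₀ = (ln z₁ − r·ln z₂)/(1 − r)
ln z₀ = (1.79176 − 0.75135×2.99573) / 0.24865 = -1.8464
z₀ = exp(-1.8464) = 0.1578 m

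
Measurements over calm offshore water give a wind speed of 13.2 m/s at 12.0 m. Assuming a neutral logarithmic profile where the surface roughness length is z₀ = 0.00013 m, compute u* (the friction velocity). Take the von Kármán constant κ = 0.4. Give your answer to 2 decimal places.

Log law: V(z) = (u*/κ) · ln(z/z₀) ⇒ u* = κ · V / ln(z/z₀)
u* = 0.4 × 13.2 / ln(12.0/0.00013) = 0.4 × 13.2 / 11.4329
   = 5.2800 / 11.4329 = 0.4618 m/s

u* ≈ 0.46 m/s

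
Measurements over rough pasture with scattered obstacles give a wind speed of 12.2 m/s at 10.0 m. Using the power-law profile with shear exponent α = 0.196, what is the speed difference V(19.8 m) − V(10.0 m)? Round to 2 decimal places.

1.75 m/s

Power law: V₂ = V₁ · (z₂/z₁)^α = 12.2 × (1.9800)^0.196 = 13.9478 m/s
ΔV = 13.9478 − 12.2 = 1.7478 m/s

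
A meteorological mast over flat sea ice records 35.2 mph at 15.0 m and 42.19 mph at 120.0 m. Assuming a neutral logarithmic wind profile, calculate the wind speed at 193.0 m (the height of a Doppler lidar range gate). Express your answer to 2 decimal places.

43.79 mph

Log law: V ∝ ln(z/z₀). From the pair, with r = V₁/V₂ = 0.83432,
ln z₀ = (ln z₁ − r·ln z₂)/(1 − r) = (2.7081 − 0.83432×4.7875)/0.16568 = -7.7635 → z₀ = 0.0004250 m
V₃ = V₁ · ln(z₃/z₀)/ln(z₁/z₀) = 35.2 × 13.0262/10.4716 = 43.7874 mph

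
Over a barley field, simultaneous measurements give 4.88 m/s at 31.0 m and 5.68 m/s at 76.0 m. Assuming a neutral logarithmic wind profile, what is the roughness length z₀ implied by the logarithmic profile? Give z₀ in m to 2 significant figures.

z₀ ≈ 0.13 m

Log law: V(z) ∝ ln(z/z₀). With r = V₁/V₂ = 4.88/5.68 = 0.85915,
r · ln(z₂/z₀) = ln(z₁/z₀) ⇒ ln z₀ = (ln z₁ − r·ln z₂)/(1 − r)
ln z₀ = (3.43399 − 0.85915×4.33073) / 0.14085 = -2.0362
z₀ = exp(-2.0362) = 0.1305 m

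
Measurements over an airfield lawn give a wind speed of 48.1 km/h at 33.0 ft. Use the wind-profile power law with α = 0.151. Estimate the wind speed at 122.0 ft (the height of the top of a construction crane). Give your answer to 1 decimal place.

Power-law profile: V₂ = V₁ · (z₂/z₁)^α
V₂ = 48.1 × (122.0/33.0)^0.151 = 48.1 × (3.6970)^0.151
    = 48.1 × 1.2183 = 58.5989 km/h

58.6 km/h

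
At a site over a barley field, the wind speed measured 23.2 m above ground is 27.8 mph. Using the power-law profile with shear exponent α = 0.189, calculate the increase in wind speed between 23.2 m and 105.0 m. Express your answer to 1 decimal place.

9.2 mph

Power law: V₂ = V₁ · (z₂/z₁)^α = 27.8 × (4.5259)^0.189 = 36.9805 mph
ΔV = 36.9805 − 27.8 = 9.1805 mph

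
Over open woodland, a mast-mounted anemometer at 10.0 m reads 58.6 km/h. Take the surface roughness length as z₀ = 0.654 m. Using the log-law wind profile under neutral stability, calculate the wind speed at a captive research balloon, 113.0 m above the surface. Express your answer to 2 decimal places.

110.70 km/h

Log law: V(z) ∝ ln(z/z₀), so V₂/V₁ = ln(z₂/z₀) / ln(z₁/z₀).
ln(113.0/0.654) = 5.1520, ln(10.0/0.654) = 2.7272
V₂ = 58.6 × 5.1520/2.7272 = 58.6 × 1.8891 = 110.7017 km/h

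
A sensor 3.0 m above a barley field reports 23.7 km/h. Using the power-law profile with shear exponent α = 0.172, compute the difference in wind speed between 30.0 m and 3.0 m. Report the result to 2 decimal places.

11.52 km/h

Power law: V₂ = V₁ · (z₂/z₁)^α = 23.7 × (10.0000)^0.172 = 35.2167 km/h
ΔV = 35.2167 − 23.7 = 11.5167 km/h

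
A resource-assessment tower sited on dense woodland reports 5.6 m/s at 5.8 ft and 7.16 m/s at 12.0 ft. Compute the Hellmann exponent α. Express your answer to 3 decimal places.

Power law: V₂/V₁ = (z₂/z₁)^α ⇒ α = ln(V₂/V₁) / ln(z₂/z₁)
α = ln(7.16/5.6) / ln(12.0/5.8) = ln(1.2786) / ln(2.0690)
  = 0.24574 / 0.72705 = 0.33800

α ≈ 0.338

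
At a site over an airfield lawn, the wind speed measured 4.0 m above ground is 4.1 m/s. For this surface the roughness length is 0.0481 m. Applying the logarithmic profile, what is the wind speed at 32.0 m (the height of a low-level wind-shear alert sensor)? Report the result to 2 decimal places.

6.03 m/s

Log law: V(z) ∝ ln(z/z₀), so V₂/V₁ = ln(z₂/z₀) / ln(z₁/z₀).
ln(32.0/0.0481) = 6.5002, ln(4.0/0.0481) = 4.4208
V₂ = 4.1 × 6.5002/4.4208 = 4.1 × 1.4704 = 6.0286 m/s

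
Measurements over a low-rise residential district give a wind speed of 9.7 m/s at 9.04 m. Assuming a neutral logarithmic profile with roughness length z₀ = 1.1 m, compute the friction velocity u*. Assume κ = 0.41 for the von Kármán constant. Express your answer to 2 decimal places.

Log law: V(z) = (u*/κ) · ln(z/z₀) ⇒ u* = κ · V / ln(z/z₀)
u* = 0.41 × 9.7 / ln(9.04/1.1) = 0.41 × 9.7 / 2.1063
   = 3.9770 / 2.1063 = 1.8881 m/s

u* ≈ 1.89 m/s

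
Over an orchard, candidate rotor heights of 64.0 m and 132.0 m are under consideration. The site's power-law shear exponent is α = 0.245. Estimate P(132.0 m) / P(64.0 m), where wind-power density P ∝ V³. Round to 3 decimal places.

1.702

Speed ratio: V_B/V_A = (z_B/z_A)^α = (132.0/64.0)^0.245 = (2.0625)^0.245 = 1.19406
Power-density ratio: P_B/P_A = (V_B/V_A)³ = (1.19406)³ = 1.70247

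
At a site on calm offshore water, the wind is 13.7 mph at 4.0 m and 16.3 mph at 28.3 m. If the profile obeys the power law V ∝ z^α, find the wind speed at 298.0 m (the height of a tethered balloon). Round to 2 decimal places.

First find α: α = ln(V₂/V₁)/ln(z₂/z₁) = ln(16.3/13.7)/ln(28.3/4.0) = 0.17377/1.95657 = 0.0888
Extrapolate from 28.3 m to 298.0 m: V₃ = 16.3 × (298.0/28.3)^0.0888 = 16.3 × 1.2326 = 20.0906 mph

20.09 mph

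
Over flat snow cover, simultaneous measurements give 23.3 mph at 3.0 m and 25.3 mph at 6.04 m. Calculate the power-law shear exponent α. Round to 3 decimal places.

Power law: V₂/V₁ = (z₂/z₁)^α ⇒ α = ln(V₂/V₁) / ln(z₂/z₁)
α = ln(25.3/23.3) / ln(6.04/3.0) = ln(1.0858) / ln(2.0133)
  = 0.08235 / 0.69979 = 0.11768

α ≈ 0.118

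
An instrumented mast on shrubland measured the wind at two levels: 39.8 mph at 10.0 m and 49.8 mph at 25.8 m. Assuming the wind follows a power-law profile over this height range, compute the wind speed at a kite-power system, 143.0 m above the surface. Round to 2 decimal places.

First find α: α = ln(V₂/V₁)/ln(z₂/z₁) = ln(49.8/39.8)/ln(25.8/10.0) = 0.22415/0.94779 = 0.2365
Extrapolate from 25.8 m to 143.0 m: V₃ = 49.8 × (143.0/25.8)^0.2365 = 49.8 × 1.4993 = 74.6646 mph

74.66 mph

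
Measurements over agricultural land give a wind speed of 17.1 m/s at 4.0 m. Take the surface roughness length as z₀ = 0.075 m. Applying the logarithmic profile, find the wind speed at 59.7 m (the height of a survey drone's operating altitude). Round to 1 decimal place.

28.7 m/s

Log law: V(z) ∝ ln(z/z₀), so V₂/V₁ = ln(z₂/z₀) / ln(z₁/z₀).
ln(59.7/0.075) = 6.6796, ln(4.0/0.075) = 3.9766
V₂ = 17.1 × 6.6796/3.9766 = 17.1 × 1.6797 = 28.7236 m/s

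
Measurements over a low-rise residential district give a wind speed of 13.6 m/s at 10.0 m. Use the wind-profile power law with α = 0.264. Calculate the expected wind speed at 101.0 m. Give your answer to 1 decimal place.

25.0 m/s

Power-law profile: V₂ = V₁ · (z₂/z₁)^α
V₂ = 13.6 × (101.0/10.0)^0.264 = 13.6 × (10.1000)^0.264
    = 13.6 × 1.8414 = 25.0426 m/s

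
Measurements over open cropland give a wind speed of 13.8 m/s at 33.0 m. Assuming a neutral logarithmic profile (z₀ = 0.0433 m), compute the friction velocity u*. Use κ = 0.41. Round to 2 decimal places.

Log law: V(z) = (u*/κ) · ln(z/z₀) ⇒ u* = κ · V / ln(z/z₀)
u* = 0.41 × 13.8 / ln(33.0/0.0433) = 0.41 × 13.8 / 6.6361
   = 5.6580 / 6.6361 = 0.8526 m/s

u* ≈ 0.85 m/s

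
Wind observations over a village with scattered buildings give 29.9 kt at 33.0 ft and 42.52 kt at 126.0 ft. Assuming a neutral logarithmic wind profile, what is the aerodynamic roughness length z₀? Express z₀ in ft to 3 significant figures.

z₀ ≈ 1.38 ft

Log law: V(z) ∝ ln(z/z₀). With r = V₁/V₂ = 29.9/42.52 = 0.70320,
r · ln(z₂/z₀) = ln(z₁/z₀) ⇒ ln z₀ = (ln z₁ − r·ln z₂)/(1 − r)
ln z₀ = (3.49651 − 0.70320×4.83628) / 0.29680 = 0.3222
z₀ = exp(0.3222) = 1.380 ft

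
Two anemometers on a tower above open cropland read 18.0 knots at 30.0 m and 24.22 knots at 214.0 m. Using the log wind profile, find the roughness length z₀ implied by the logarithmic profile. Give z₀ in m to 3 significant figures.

Log law: V(z) ∝ ln(z/z₀). With r = V₁/V₂ = 18.0/24.22 = 0.74319,
r · ln(z₂/z₀) = ln(z₁/z₀) ⇒ ln z₀ = (ln z₁ − r·ln z₂)/(1 − r)
ln z₀ = (3.40120 − 0.74319×5.36598) / 0.25681 = -2.2847
z₀ = exp(-2.2847) = 0.1018 m

z₀ ≈ 0.102 m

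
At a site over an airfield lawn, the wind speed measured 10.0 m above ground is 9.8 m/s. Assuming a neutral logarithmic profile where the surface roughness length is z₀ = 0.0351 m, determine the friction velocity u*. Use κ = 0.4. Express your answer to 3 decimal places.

u* ≈ 0.694 m/s

Log law: V(z) = (u*/κ) · ln(z/z₀) ⇒ u* = κ · V / ln(z/z₀)
u* = 0.4 × 9.8 / ln(10.0/0.0351) = 0.4 × 9.8 / 5.6521
   = 3.9200 / 5.6521 = 0.6935 m/s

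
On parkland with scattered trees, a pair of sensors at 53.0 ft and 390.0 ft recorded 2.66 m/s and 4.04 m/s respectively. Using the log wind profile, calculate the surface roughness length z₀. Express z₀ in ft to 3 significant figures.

z₀ ≈ 1.13 ft

Log law: V(z) ∝ ln(z/z₀). With r = V₁/V₂ = 2.66/4.04 = 0.65842,
r · ln(z₂/z₀) = ln(z₁/z₀) ⇒ ln z₀ = (ln z₁ − r·ln z₂)/(1 − r)
ln z₀ = (3.97029 − 0.65842×5.96615) / 0.34158 = 0.1232
z₀ = exp(0.1232) = 1.131 ft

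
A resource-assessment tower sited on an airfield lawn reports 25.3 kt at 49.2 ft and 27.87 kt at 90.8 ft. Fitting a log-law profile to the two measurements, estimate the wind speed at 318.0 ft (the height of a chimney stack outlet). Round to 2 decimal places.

33.13 kt

Log law: V ∝ ln(z/z₀). From the pair, with r = V₁/V₂ = 0.90779,
ln z₀ = (ln z₁ − r·ln z₂)/(1 − r) = (3.8959 − 0.90779×4.5087)/0.09221 = -2.1364 → z₀ = 0.1181 ft
V₃ = V₁ · ln(z₃/z₀)/ln(z₁/z₀) = 25.3 × 7.8984/6.0323 = 33.1269 kt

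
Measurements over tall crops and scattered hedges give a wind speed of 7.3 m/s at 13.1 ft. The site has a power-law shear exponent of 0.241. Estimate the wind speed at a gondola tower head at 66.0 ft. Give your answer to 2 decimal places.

Power-law profile: V₂ = V₁ · (z₂/z₁)^α
V₂ = 7.3 × (66.0/13.1)^0.241 = 7.3 × (5.0382)^0.241
    = 7.3 × 1.4765 = 10.7788 m/s

10.78 m/s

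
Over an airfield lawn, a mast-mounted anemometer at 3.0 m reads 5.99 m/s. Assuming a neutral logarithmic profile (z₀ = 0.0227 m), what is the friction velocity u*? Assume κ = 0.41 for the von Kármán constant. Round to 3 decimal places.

u* ≈ 0.503 m/s

Log law: V(z) = (u*/κ) · ln(z/z₀) ⇒ u* = κ · V / ln(z/z₀)
u* = 0.41 × 5.99 / ln(3.0/0.0227) = 0.41 × 5.99 / 4.8840
   = 2.4559 / 4.8840 = 0.5028 m/s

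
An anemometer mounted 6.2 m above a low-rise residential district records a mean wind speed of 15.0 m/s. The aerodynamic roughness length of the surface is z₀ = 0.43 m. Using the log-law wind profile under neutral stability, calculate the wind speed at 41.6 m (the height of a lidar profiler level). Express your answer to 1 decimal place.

Log law: V(z) ∝ ln(z/z₀), so V₂/V₁ = ln(z₂/z₀) / ln(z₁/z₀).
ln(41.6/0.43) = 4.5721, ln(6.2/0.43) = 2.6685
V₂ = 15.0 × 4.5721/2.6685 = 15.0 × 1.7133 = 25.7000 m/s

25.7 m/s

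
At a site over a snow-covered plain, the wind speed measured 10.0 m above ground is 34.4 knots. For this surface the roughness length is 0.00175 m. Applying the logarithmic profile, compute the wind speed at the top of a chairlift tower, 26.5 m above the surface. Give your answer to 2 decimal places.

38.28 knots

Log law: V(z) ∝ ln(z/z₀), so V₂/V₁ = ln(z₂/z₀) / ln(z₁/z₀).
ln(26.5/0.00175) = 9.6253, ln(10.0/0.00175) = 8.6507
V₂ = 34.4 × 9.6253/8.6507 = 34.4 × 1.1127 = 38.2754 knots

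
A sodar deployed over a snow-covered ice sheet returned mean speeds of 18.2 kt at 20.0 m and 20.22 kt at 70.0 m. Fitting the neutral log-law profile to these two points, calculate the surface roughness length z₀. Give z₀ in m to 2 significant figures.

Log law: V(z) ∝ ln(z/z₀). With r = V₁/V₂ = 18.2/20.22 = 0.90010,
r · ln(z₂/z₀) = ln(z₁/z₀) ⇒ ln z₀ = (ln z₁ − r·ln z₂)/(1 − r)
ln z₀ = (2.99573 − 0.90010×4.24850) / 0.09990 = -8.2915
z₀ = exp(-8.2915) = 0.0002506 m

z₀ ≈ 0.00025 m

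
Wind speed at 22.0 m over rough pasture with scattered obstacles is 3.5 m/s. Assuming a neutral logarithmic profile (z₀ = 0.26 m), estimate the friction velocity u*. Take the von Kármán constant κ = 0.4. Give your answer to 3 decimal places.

Log law: V(z) = (u*/κ) · ln(z/z₀) ⇒ u* = κ · V / ln(z/z₀)
u* = 0.4 × 3.5 / ln(22.0/0.26) = 0.4 × 3.5 / 4.4381
   = 1.4000 / 4.4381 = 0.3154 m/s

u* ≈ 0.315 m/s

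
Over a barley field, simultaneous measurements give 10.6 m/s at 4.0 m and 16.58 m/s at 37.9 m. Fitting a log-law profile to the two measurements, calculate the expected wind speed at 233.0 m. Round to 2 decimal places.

Log law: V ∝ ln(z/z₀). From the pair, with r = V₁/V₂ = 0.63932,
ln z₀ = (ln z₁ − r·ln z₂)/(1 − r) = (1.3863 − 0.63932×3.6350)/0.36068 = -2.5996 → z₀ = 0.07430 m
V₃ = V₁ · ln(z₃/z₀)/ln(z₁/z₀) = 10.6 × 8.0507/3.9859 = 21.4096 m/s

21.41 m/s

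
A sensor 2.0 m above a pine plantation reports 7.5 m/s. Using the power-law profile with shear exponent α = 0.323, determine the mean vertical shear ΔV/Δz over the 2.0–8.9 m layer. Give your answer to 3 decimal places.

Power law: V₂ = V₁ · (z₂/z₁)^α = 7.5 × (4.4500)^0.323 = 12.1474 m/s
ΔV/Δz = (12.1474 − 7.5)/(8.9 − 2.0) = 4.6474/6.9000 = 0.67353 m/s/m

0.674 m/s/m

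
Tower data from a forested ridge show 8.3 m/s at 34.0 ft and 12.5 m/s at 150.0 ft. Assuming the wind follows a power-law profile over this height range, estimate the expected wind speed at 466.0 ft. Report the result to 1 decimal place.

First find α: α = ln(V₂/V₁)/ln(z₂/z₁) = ln(12.5/8.3)/ln(150.0/34.0) = 0.40947/1.48427 = 0.2759
Extrapolate from 150.0 ft to 466.0 ft: V₃ = 12.5 × (466.0/150.0)^0.2759 = 12.5 × 1.3671 = 17.0892 m/s

17.1 m/s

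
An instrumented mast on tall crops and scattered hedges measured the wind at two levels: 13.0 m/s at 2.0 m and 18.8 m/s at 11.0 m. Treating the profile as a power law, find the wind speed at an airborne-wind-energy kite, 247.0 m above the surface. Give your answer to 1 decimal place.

First find α: α = ln(V₂/V₁)/ln(z₂/z₁) = ln(18.8/13.0)/ln(11.0/2.0) = 0.36891/1.70475 = 0.2164
Extrapolate from 11.0 m to 247.0 m: V₃ = 18.8 × (247.0/11.0)^0.2164 = 18.8 × 1.9608 = 36.8621 m/s

36.9 m/s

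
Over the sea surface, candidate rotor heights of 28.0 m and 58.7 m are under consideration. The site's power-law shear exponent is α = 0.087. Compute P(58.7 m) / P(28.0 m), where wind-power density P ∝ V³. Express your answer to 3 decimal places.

Speed ratio: V_B/V_A = (z_B/z_A)^α = (58.7/28.0)^0.087 = (2.0964)^0.087 = 1.06652
Power-density ratio: P_B/P_A = (V_B/V_A)³ = (1.06652)³ = 1.21313

1.213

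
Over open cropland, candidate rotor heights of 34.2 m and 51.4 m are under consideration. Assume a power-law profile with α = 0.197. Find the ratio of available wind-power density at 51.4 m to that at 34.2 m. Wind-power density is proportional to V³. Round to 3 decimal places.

1.272

Speed ratio: V_B/V_A = (z_B/z_A)^α = (51.4/34.2)^0.197 = (1.5029)^0.197 = 1.08357
Power-density ratio: P_B/P_A = (V_B/V_A)³ = (1.08357)³ = 1.27224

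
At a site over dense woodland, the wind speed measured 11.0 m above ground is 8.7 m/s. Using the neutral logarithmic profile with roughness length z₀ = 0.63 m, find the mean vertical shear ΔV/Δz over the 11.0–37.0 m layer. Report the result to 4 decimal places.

Log law: V₂ = V₁ · ln(z₂/z₀)/ln(z₁/z₀) = 8.7 × 4.0730/2.8599 = 12.3901 m/s
ΔV/Δz = (12.3901 − 8.7)/(37.0 − 11.0) = 3.6901/26.0000 = 0.14193 m/s/m

0.1419 m/s/m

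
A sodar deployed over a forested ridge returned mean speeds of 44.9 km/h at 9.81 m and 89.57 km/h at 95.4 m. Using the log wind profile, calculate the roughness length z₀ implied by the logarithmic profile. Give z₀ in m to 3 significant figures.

Log law: V(z) ∝ ln(z/z₀). With r = V₁/V₂ = 44.9/89.57 = 0.50128,
r · ln(z₂/z₀) = ln(z₁/z₀) ⇒ ln z₀ = (ln z₁ − r·ln z₂)/(1 − r)
ln z₀ = (2.28340 − 0.50128×4.55808) / 0.49872 = -0.0030
z₀ = exp(-0.0030) = 0.9970 m

z₀ ≈ 0.997 m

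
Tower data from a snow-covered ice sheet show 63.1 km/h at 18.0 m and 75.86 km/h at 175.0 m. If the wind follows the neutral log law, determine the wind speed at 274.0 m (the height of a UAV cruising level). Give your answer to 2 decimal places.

Log law: V ∝ ln(z/z₀). From the pair, with r = V₁/V₂ = 0.83180,
ln z₀ = (ln z₁ − r·ln z₂)/(1 − r) = (2.8904 − 0.83180×5.1648)/0.16820 = -8.3569 → z₀ = 0.0002348 m
V₃ = V₁ · ln(z₃/z₀)/ln(z₁/z₀) = 63.1 × 13.9701/11.2473 = 78.3753 km/h

78.38 km/h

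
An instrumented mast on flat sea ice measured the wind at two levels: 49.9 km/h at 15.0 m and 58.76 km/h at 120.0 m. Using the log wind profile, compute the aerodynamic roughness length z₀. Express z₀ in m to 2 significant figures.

z₀ ≈ 0.00012 m

Log law: V(z) ∝ ln(z/z₀). With r = V₁/V₂ = 49.9/58.76 = 0.84922,
r · ln(z₂/z₀) = ln(z₁/z₀) ⇒ ln z₀ = (ln z₁ − r·ln z₂)/(1 − r)
ln z₀ = (2.70805 − 0.84922×4.78749) / 0.15078 = -9.0035
z₀ = exp(-9.0035) = 0.0001230 m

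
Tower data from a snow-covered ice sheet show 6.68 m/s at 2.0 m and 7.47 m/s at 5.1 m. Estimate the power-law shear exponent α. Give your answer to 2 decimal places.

α ≈ 0.12

Power law: V₂/V₁ = (z₂/z₁)^α ⇒ α = ln(V₂/V₁) / ln(z₂/z₁)
α = ln(7.47/6.68) / ln(5.1/2.0) = ln(1.1183) / ln(2.5500)
  = 0.11178 / 0.93609 = 0.11941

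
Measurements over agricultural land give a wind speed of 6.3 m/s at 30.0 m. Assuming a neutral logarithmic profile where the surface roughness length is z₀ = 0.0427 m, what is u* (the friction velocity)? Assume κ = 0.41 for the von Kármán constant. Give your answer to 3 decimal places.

u* ≈ 0.394 m/s

Log law: V(z) = (u*/κ) · ln(z/z₀) ⇒ u* = κ · V / ln(z/z₀)
u* = 0.41 × 6.3 / ln(30.0/0.0427) = 0.41 × 6.3 / 6.5548
   = 2.5830 / 6.5548 = 0.3941 m/s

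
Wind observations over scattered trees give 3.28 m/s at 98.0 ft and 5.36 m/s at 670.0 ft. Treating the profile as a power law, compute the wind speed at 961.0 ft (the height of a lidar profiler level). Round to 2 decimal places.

5.88 m/s

First find α: α = ln(V₂/V₁)/ln(z₂/z₁) = ln(5.36/3.28)/ln(670.0/98.0) = 0.49112/1.92231 = 0.2555
Extrapolate from 670.0 ft to 961.0 ft: V₃ = 5.36 × (961.0/670.0)^0.2555 = 5.36 × 1.0965 = 5.8774 m/s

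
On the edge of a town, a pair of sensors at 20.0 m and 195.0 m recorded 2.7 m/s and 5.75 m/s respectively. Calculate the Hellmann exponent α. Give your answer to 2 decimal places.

α ≈ 0.33

Power law: V₂/V₁ = (z₂/z₁)^α ⇒ α = ln(V₂/V₁) / ln(z₂/z₁)
α = ln(5.75/2.7) / ln(195.0/20.0) = ln(2.1296) / ln(9.7500)
  = 0.75595 / 2.27727 = 0.33195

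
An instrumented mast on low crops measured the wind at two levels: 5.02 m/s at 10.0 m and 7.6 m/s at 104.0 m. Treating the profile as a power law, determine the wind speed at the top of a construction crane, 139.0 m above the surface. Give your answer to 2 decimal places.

8.00 m/s

First find α: α = ln(V₂/V₁)/ln(z₂/z₁) = ln(7.6/5.02)/ln(104.0/10.0) = 0.41472/2.34181 = 0.1771
Extrapolate from 104.0 m to 139.0 m: V₃ = 7.6 × (139.0/104.0)^0.1771 = 7.6 × 1.0527 = 8.0006 m/s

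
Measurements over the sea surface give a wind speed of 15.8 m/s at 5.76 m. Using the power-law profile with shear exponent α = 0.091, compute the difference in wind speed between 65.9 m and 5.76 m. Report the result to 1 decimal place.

Power law: V₂ = V₁ · (z₂/z₁)^α = 15.8 × (11.4410)^0.091 = 19.7232 m/s
ΔV = 19.7232 − 15.8 = 3.9232 m/s

3.9 m/s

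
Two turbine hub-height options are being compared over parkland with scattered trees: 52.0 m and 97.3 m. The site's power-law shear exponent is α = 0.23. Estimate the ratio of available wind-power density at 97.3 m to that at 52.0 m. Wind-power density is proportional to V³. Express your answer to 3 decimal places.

1.541

Speed ratio: V_B/V_A = (z_B/z_A)^α = (97.3/52.0)^0.23 = (1.8712)^0.23 = 1.15501
Power-density ratio: P_B/P_A = (V_B/V_A)³ = (1.15501)³ = 1.54083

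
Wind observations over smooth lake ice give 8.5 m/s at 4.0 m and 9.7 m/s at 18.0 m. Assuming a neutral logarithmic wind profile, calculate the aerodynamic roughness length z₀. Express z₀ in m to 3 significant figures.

Log law: V(z) ∝ ln(z/z₀). With r = V₁/V₂ = 8.5/9.7 = 0.87629,
r · ln(z₂/z₀) = ln(z₁/z₀) ⇒ ln z₀ = (ln z₁ − r·ln z₂)/(1 − r)
ln z₀ = (1.38629 − 0.87629×2.89037) / 0.12371 = -9.2676
z₀ = exp(-9.2676) = 0.00009444 m

z₀ ≈ 0.0000944 m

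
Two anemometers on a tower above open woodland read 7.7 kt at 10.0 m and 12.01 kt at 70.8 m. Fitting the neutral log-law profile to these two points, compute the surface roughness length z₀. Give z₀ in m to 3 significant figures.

z₀ ≈ 0.303 m

Log law: V(z) ∝ ln(z/z₀). With r = V₁/V₂ = 7.7/12.01 = 0.64113,
r · ln(z₂/z₀) = ln(z₁/z₀) ⇒ ln z₀ = (ln z₁ − r·ln z₂)/(1 − r)
ln z₀ = (2.30259 − 0.64113×4.25986) / 0.35887 = -1.1942
z₀ = exp(-1.1942) = 0.3030 m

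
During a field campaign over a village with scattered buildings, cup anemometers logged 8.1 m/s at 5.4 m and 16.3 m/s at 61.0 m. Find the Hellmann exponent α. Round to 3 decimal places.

Power law: V₂/V₁ = (z₂/z₁)^α ⇒ α = ln(V₂/V₁) / ln(z₂/z₁)
α = ln(16.3/8.1) / ln(61.0/5.4) = ln(2.0123) / ln(11.2963)
  = 0.69930 / 2.42447 = 0.28843

α ≈ 0.288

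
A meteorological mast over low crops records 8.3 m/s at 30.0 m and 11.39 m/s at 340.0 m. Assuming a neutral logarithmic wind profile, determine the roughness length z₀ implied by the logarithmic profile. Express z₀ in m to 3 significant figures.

Log law: V(z) ∝ ln(z/z₀). With r = V₁/V₂ = 8.3/11.39 = 0.72871,
r · ln(z₂/z₀) = ln(z₁/z₀) ⇒ ln z₀ = (ln z₁ − r·ln z₂)/(1 − r)
ln z₀ = (3.40120 − 0.72871×5.82895) / 0.27129 = -3.1199
z₀ = exp(-3.1199) = 0.04416 m

z₀ ≈ 0.0442 m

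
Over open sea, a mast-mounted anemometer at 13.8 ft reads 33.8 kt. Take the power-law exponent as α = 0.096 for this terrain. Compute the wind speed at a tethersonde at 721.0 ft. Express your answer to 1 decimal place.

Power-law profile: V₂ = V₁ · (z₂/z₁)^α
V₂ = 33.8 × (721.0/13.8)^0.096 = 33.8 × (52.2464)^0.096
    = 33.8 × 1.4620 = 49.4140 kt

49.4 kt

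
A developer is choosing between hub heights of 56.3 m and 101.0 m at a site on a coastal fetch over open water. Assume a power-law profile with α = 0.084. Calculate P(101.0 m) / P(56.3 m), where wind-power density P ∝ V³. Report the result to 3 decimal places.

1.159

Speed ratio: V_B/V_A = (z_B/z_A)^α = (101.0/56.3)^0.084 = (1.7940)^0.084 = 1.05032
Power-density ratio: P_B/P_A = (V_B/V_A)³ = (1.05032)³ = 1.15867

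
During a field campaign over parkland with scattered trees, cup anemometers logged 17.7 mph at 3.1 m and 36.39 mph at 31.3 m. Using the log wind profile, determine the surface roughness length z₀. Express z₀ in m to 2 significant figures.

Log law: V(z) ∝ ln(z/z₀). With r = V₁/V₂ = 17.7/36.39 = 0.48640,
r · ln(z₂/z₀) = ln(z₁/z₀) ⇒ ln z₀ = (ln z₁ − r·ln z₂)/(1 − r)
ln z₀ = (1.13140 − 0.48640×3.44362) / 0.51360 = -1.0583
z₀ = exp(-1.0583) = 0.3470 m

z₀ ≈ 0.35 m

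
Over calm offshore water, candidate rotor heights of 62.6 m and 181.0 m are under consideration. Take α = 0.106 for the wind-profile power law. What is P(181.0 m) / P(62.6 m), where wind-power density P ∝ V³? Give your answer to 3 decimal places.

Speed ratio: V_B/V_A = (z_B/z_A)^α = (181.0/62.6)^0.106 = (2.8914)^0.106 = 1.11912
Power-density ratio: P_B/P_A = (V_B/V_A)³ = (1.11912)³ = 1.40162

1.402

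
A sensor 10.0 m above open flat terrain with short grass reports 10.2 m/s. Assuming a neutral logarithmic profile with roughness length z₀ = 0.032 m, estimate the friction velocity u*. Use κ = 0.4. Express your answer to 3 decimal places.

Log law: V(z) = (u*/κ) · ln(z/z₀) ⇒ u* = κ · V / ln(z/z₀)
u* = 0.4 × 10.2 / ln(10.0/0.032) = 0.4 × 10.2 / 5.7446
   = 4.0800 / 5.7446 = 0.7102 m/s

u* ≈ 0.710 m/s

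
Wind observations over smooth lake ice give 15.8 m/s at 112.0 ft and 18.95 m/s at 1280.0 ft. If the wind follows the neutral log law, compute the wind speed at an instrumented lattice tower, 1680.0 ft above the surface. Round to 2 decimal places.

Log law: V ∝ ln(z/z₀). From the pair, with r = V₁/V₂ = 0.83377,
ln z₀ = (ln z₁ − r·ln z₂)/(1 − r) = (4.7185 − 0.83377×7.1546)/0.16623 = -7.5008 → z₀ = 0.0005527 ft
V₃ = V₁ · ln(z₃/z₀)/ln(z₁/z₀) = 15.8 × 14.9273/12.2193 = 19.3016 m/s

19.30 m/s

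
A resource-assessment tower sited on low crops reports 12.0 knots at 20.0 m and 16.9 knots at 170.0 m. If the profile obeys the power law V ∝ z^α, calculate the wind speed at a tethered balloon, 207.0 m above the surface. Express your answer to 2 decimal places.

17.44 knots

First find α: α = ln(V₂/V₁)/ln(z₂/z₁) = ln(16.9/12.0)/ln(170.0/20.0) = 0.34241/2.14007 = 0.1600
Extrapolate from 170.0 m to 207.0 m: V₃ = 16.9 × (207.0/170.0)^0.1600 = 16.9 × 1.0320 = 17.4409 knots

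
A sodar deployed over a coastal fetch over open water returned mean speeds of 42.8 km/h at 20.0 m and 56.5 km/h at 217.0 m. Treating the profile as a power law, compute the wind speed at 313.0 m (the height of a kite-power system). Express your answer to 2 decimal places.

First find α: α = ln(V₂/V₁)/ln(z₂/z₁) = ln(56.5/42.8)/ln(217.0/20.0) = 0.27770/2.38417 = 0.1165
Extrapolate from 217.0 m to 313.0 m: V₃ = 56.5 × (313.0/217.0)^0.1165 = 56.5 × 1.0436 = 58.9628 km/h

58.96 km/h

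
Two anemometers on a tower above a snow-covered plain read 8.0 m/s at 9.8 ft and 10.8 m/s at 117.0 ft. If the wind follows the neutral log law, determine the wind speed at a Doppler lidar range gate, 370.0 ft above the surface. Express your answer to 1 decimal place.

12.1 m/s

Log law: V ∝ ln(z/z₀). From the pair, with r = V₁/V₂ = 0.74074,
ln z₀ = (ln z₁ − r·ln z₂)/(1 − r) = (2.2824 − 0.74074×4.7622)/0.25926 = -4.8027 → z₀ = 0.008207 ft
V₃ = V₁ · ln(z₃/z₀)/ln(z₁/z₀) = 8.0 × 10.7162/7.0851 = 12.1000 m/s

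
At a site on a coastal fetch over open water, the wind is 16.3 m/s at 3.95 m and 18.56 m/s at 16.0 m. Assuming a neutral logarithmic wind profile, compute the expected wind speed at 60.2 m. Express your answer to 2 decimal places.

20.70 m/s

Log law: V ∝ ln(z/z₀). From the pair, with r = V₁/V₂ = 0.87823,
ln z₀ = (ln z₁ − r·ln z₂)/(1 − r) = (1.3737 − 0.87823×2.7726)/0.12177 = -8.7155 → z₀ = 0.0001640 m
V₃ = V₁ · ln(z₃/z₀)/ln(z₁/z₀) = 16.3 × 12.8132/10.0892 = 20.7008 m/s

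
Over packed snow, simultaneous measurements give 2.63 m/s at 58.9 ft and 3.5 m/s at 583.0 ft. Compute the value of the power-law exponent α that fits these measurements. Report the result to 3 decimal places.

Power law: V₂/V₁ = (z₂/z₁)^α ⇒ α = ln(V₂/V₁) / ln(z₂/z₁)
α = ln(3.5/2.63) / ln(583.0/58.9) = ln(1.3308) / ln(9.8981)
  = 0.28578 / 2.29235 = 0.12467

α ≈ 0.125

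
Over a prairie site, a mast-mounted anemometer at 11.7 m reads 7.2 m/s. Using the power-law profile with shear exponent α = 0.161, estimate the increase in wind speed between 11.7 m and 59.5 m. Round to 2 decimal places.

Power law: V₂ = V₁ · (z₂/z₁)^α = 7.2 × (5.0855)^0.161 = 9.3552 m/s
ΔV = 9.3552 − 7.2 = 2.1552 m/s

2.16 m/s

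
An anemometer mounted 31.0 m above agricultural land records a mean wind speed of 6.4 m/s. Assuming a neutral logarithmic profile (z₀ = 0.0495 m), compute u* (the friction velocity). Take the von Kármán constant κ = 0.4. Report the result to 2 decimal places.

u* ≈ 0.40 m/s

Log law: V(z) = (u*/κ) · ln(z/z₀) ⇒ u* = κ · V / ln(z/z₀)
u* = 0.4 × 6.4 / ln(31.0/0.0495) = 0.4 × 6.4 / 6.4398
   = 2.5600 / 6.4398 = 0.3975 m/s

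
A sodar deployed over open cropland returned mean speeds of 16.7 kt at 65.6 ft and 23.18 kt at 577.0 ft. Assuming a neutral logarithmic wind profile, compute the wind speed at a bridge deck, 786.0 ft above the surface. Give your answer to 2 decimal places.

Log law: V ∝ ln(z/z₀). From the pair, with r = V₁/V₂ = 0.72045,
ln z₀ = (ln z₁ − r·ln z₂)/(1 − r) = (4.1836 − 0.72045×6.3578)/0.27955 = -1.4199 → z₀ = 0.2417 ft
V₃ = V₁ · ln(z₃/z₀)/ln(z₁/z₀) = 16.7 × 8.0868/5.6034 = 24.1013 kt

24.10 kt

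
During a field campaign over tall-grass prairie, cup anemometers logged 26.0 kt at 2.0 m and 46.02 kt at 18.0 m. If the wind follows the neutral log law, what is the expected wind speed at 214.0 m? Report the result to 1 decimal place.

Log law: V ∝ ln(z/z₀). From the pair, with r = V₁/V₂ = 0.56497,
ln z₀ = (ln z₁ − r·ln z₂)/(1 − r) = (0.6931 − 0.56497×2.8904)/0.43503 = -2.1604 → z₀ = 0.1153 m
V₃ = V₁ · ln(z₃/z₀)/ln(z₁/z₀) = 26.0 × 7.5264/2.8535 = 68.5765 kt

68.6 kt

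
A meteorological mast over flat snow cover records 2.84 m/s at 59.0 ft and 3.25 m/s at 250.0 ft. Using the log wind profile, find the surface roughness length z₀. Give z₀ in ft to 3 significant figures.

z₀ ≈ 0.00267 ft

Log law: V(z) ∝ ln(z/z₀). With r = V₁/V₂ = 2.84/3.25 = 0.87385,
r · ln(z₂/z₀) = ln(z₁/z₀) ⇒ ln z₀ = (ln z₁ − r·ln z₂)/(1 − r)
ln z₀ = (4.07754 − 0.87385×5.52146) / 0.12615 = -5.9243
z₀ = exp(-5.9243) = 0.002674 ft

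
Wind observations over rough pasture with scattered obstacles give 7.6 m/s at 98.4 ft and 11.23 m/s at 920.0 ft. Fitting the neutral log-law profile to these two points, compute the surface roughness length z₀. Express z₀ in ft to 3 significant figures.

Log law: V(z) ∝ ln(z/z₀). With r = V₁/V₂ = 7.6/11.23 = 0.67676,
r · ln(z₂/z₀) = ln(z₁/z₀) ⇒ ln z₀ = (ln z₁ − r·ln z₂)/(1 − r)
ln z₀ = (4.58904 − 0.67676×6.82437) / 0.32324 = -0.0910
z₀ = exp(-0.0910) = 0.9130 ft

z₀ ≈ 0.913 ft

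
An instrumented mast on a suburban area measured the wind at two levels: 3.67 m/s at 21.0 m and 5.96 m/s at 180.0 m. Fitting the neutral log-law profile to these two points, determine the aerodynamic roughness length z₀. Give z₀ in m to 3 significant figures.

Log law: V(z) ∝ ln(z/z₀). With r = V₁/V₂ = 3.67/5.96 = 0.61577,
r · ln(z₂/z₀) = ln(z₁/z₀) ⇒ ln z₀ = (ln z₁ − r·ln z₂)/(1 − r)
ln z₀ = (3.04452 − 0.61577×5.19296) / 0.38423 = -0.3986
z₀ = exp(-0.3986) = 0.6713 m

z₀ ≈ 0.671 m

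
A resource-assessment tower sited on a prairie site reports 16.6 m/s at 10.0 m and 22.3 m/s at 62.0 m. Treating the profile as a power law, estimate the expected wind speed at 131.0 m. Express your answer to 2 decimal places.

First find α: α = ln(V₂/V₁)/ln(z₂/z₁) = ln(22.3/16.6)/ln(62.0/10.0) = 0.29518/1.82455 = 0.1618
Extrapolate from 62.0 m to 131.0 m: V₃ = 22.3 × (131.0/62.0)^0.1618 = 22.3 × 1.1287 = 25.1690 m/s

25.17 m/s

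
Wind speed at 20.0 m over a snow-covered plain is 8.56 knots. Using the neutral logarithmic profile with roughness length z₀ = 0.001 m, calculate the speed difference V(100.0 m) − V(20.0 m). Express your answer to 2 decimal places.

Log law: V₂ = V₁ · ln(z₂/z₀)/ln(z₁/z₀) = 8.56 × 11.5129/9.9035 = 9.9511 knots
ΔV = 9.9511 − 8.56 = 1.3911 knots

1.39 knots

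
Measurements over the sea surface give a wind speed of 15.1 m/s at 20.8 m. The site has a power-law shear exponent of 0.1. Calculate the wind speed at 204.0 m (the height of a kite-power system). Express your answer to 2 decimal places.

Power-law profile: V₂ = V₁ · (z₂/z₁)^α
V₂ = 15.1 × (204.0/20.8)^0.1 = 15.1 × (9.8077)^0.1
    = 15.1 × 1.2565 = 18.9729 m/s

18.97 m/s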